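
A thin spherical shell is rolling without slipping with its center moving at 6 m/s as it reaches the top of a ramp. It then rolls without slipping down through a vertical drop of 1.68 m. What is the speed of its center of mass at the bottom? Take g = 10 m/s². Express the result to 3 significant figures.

v ≈ 7.49 m/s

For this body I = (2/3)MR², i.e. k = I/(MR²) = 2/3.
Pure rolling means v = ωR; then KE = ½Mv² + ½I(v/R)² = ½(1+k)Mv² = (5/6)Mv².
Energy conservation: (5/6)Mv₀² + Mgh = (5/6)Mv², so v² = v₀² + 2gh/(1+k).
v = √(6² + 2×10×1.68/1.667) = √56.16 ≈ 7.49 m/s.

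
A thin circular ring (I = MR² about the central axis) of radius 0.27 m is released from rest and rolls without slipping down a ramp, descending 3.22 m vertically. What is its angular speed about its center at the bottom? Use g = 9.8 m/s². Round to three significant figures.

The moment of inertia is MR², giving k ≡ I/(MR²) = 1.
Pure rolling means v = ωR; then KE = ½Mv² + ½I(v/R)² = ½(1+k)Mv² = Mv².
Energy conservation Mgh = ½(1+k)Mv² gives v = √(2gh/(1+k)) = √(2 × 9.8 × 3.22 / 2) = 5.617 m/s.
Then ω = v/R = 5.617 / 0.27 ≈ 20.8 rad/s.

ω ≈ 20.8 rad/s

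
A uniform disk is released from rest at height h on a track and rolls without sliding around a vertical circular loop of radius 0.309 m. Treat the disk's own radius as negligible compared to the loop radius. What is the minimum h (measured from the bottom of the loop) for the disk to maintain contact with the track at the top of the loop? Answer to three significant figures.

h_min ≈ 0.850 m

Here I = (1/2)MR², so the shape factor k = I/(MR²) = 0.5.
At the top of the loop, the minimum-contact condition is Mg = Mv_top²/r, so v_top² = gr.
With ω = v/R, the kinetic energy at speed v is ½(1+k)Mv² = (3/4)Mv².
Energy conservation from release (height h) to the top (height 2r): Mgh = Mg(2r) + (3/4)M·gr.
Thus h_min = 2r + (1+k)r/2 = r(2 + 1.5/2) = 0.309 × 2.75 ≈ 0.850 m.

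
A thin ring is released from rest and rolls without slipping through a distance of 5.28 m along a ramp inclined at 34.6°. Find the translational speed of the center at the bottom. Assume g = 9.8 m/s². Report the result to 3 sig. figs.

Here I = MR², so the shape factor k = I/(MR²) = 1.
Pure rolling means v = ωR; then KE = ½Mv² + ½I(v/R)² = ½(1+k)Mv² = Mv².
The vertical drop is h = L sinθ = 5.28 × sin34.6° = 2.998 m.
Setting Mgh = Mv² gives v = √(2gh/(1+k)) = √(2·9.8·2.998/2) ≈ 5.42 m/s.

v ≈ 5.42 m/s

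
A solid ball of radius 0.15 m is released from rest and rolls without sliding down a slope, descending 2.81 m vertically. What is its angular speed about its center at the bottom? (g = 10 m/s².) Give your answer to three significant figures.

ω ≈ 42.2 rad/s

The moment of inertia is (2/5)MR², giving k ≡ I/(MR²) = 0.4.
The rolling condition ω = v/R makes the rotational term ½I(v/R)² = ½kMv², so KE_total = ½(1+k)Mv² = (7/10)Mv².
Energy conservation Mgh = ½(1+k)Mv² gives v = √(2gh/(1+k)) = √(2 × 10 × 2.81 / 1.4) = 6.336 m/s.
Then ω = v/R = 6.336 / 0.15 ≈ 42.2 rad/s.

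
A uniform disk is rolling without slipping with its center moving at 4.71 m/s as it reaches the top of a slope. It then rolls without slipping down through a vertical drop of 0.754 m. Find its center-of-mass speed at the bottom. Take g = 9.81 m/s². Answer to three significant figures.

With I = (1/2)MR², the ratio k = I/(MR²) is 0.5.
Since it rolls without slipping, ω = v/R and KE = ½Mv² + ½Iω² = ½(1+k)Mv² = (3/4)Mv².
Energy conservation: (3/4)Mv₀² + Mgh = (3/4)Mv², so v² = v₀² + 2gh/(1+k).
v = √(4.71² + 2×9.81×0.754/1.5) = √32.05 ≈ 5.66 m/s.

v ≈ 5.66 m/s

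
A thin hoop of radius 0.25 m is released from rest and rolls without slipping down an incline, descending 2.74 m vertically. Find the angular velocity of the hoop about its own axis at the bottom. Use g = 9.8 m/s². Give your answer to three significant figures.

ω ≈ 20.7 rad/s

The moment of inertia is MR², giving k ≡ I/(MR²) = 1.
Rolling without slipping gives ω = v/R, so the total kinetic energy is ½Mv² + ½Iω² = ½(1+k)Mv² = Mv².
Energy conservation Mgh = ½(1+k)Mv² gives v = √(2gh/(1+k)) = √(2 × 9.8 × 2.74 / 2) = 5.182 m/s.
Then ω = v/R = 5.182 / 0.25 ≈ 20.7 rad/s.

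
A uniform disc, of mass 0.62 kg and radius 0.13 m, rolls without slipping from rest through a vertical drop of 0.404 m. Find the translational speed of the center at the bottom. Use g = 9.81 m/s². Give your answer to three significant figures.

With I = (1/2)MR², the ratio k = I/(MR²) is 0.5.
Pure rolling means v = ωR; then KE = ½Mv² + ½I(v/R)² = ½(1+k)Mv² = (3/4)Mv².
Setting Mgh = (3/4)Mv² gives v = √(2gh/(1+k)) = √(2·9.81·0.404/1.5) ≈ 2.30 m/s.

v ≈ 2.30 m/s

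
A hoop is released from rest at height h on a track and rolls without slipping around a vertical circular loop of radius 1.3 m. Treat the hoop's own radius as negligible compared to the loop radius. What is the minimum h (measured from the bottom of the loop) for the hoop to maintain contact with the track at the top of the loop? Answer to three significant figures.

h_min ≈ 3.90 m

Here I = MR², so the shape factor k = I/(MR²) = 1.
At the top of the loop, the minimum-contact condition is Mg = Mv_top²/r, so v_top² = gr.
With ω = v/R, the kinetic energy at speed v is ½(1+k)Mv² = Mv².
Energy conservation from release (height h) to the top (height 2r): Mgh = Mg(2r) + M·gr.
Thus h_min = 2r + (1+k)r/2 = r(2 + 2/2) = 1.3 × 3 ≈ 3.90 m.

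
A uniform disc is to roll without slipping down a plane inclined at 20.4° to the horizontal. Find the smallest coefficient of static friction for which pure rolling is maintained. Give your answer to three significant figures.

For this body I = (1/2)MR², i.e. k = I/(MR²) = 0.5.
Along the incline Mg sinθ − f = Ma, and torque about the center fR = Iα = kMR²(a/R) gives f = kMa.
These give a = g sinθ/(1+k) and the required friction f = kMg sinθ/(1+k).
The normal force is N = Mg cosθ, so μ_min = f/N = k tanθ/(1+k).
μ_min = 0.5 × tan20.4° / 1.5 ≈ 0.124.

μ_min ≈ 0.124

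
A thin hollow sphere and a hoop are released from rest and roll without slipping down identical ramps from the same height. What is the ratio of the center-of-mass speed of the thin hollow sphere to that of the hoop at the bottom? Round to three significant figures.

v_ratio ≈ 1.10

Each satisfies Mgh = ½(1+k)Mv² with k = I/(MR²), so v ∝ 1/√(1+k).
For the thin hollow sphere k = 2/3; for the hoop k = 1.
v₁/v₂ = √((1+k₂)/(1+k₁)) = √(2/1.667) ≈ 1.10.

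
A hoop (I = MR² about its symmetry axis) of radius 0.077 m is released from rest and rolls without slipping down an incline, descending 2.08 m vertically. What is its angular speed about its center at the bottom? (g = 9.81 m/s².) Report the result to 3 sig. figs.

With I = MR², the ratio k = I/(MR²) is 1.
Since it rolls without slipping, ω = v/R and KE = ½Mv² + ½Iω² = ½(1+k)Mv² = Mv².
Energy conservation Mgh = ½(1+k)Mv² gives v = √(2gh/(1+k)) = √(2 × 9.81 × 2.08 / 2) = 4.517 m/s.
The angular speed follows from ω = v/R = 4.517/0.077 ≈ 58.7 rad/s.

ω ≈ 58.7 rad/s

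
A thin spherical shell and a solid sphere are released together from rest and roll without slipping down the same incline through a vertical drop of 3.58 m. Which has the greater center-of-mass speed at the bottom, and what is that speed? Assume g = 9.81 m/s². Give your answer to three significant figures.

For rolling without slipping, Mgh = ½(1+k)Mv² where k = I/(MR²), so v = √(2gh/(1+k)).
Thin spherical shell: k = 2/3, giving v = √(2×9.81×3.58/1.667) = 6.492 m/s.
Solid sphere: k = 0.4, giving v = √(2×9.81×3.58/1.4) = 7.083 m/s.
The smaller k wins: the solid sphere, at ≈ 7.08 m/s.

the solid sphere, at v ≈ 7.08 m/s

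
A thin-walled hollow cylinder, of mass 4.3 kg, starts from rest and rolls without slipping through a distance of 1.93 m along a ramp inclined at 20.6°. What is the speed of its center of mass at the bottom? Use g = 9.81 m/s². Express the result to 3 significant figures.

For this body I = MR², i.e. k = I/(MR²) = 1.
Pure rolling means v = ωR; then KE = ½Mv² + ½I(v/R)² = ½(1+k)Mv² = Mv².
The vertical drop is h = L sinθ = 1.93 × sin20.6° = 0.6791 m.
Energy conservation: Mgh = Mv², so v = √(2gh/(1+k)) = √(2 × 9.81 × 0.6791 / 2) ≈ 2.58 m/s.

v ≈ 2.58 m/s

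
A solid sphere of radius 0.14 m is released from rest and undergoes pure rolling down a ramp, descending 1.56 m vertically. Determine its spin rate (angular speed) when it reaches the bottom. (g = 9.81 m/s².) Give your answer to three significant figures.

The moment of inertia is (2/5)MR², giving k ≡ I/(MR²) = 0.4.
Rolling without slipping gives ω = v/R, so the total kinetic energy is ½Mv² + ½Iω² = ½(1+k)Mv² = (7/10)Mv².
Energy conservation Mgh = ½(1+k)Mv² gives v = √(2gh/(1+k)) = √(2 × 9.81 × 1.56 / 1.4) = 4.676 m/s.
Then ω = v/R = 4.676 / 0.14 ≈ 33.4 rad/s.

ω ≈ 33.4 rad/s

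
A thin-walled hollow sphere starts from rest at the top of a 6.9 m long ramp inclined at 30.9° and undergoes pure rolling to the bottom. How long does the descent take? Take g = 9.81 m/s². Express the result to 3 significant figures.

t ≈ 2.14 s

The moment of inertia is (2/3)MR², giving k ≡ I/(MR²) = 2/3.
Along the incline Mg sinθ − f = Ma, and torque about the center fR = Iα = kMR²(a/R) gives f = kMa.
Hence a = g sinθ/(1+k) = 9.81×sin30.9°/1.667 = 3.023 m/s².
With constant a from rest, t = √(2L/a) = √(2·6.9/3.023) ≈ 2.14 s.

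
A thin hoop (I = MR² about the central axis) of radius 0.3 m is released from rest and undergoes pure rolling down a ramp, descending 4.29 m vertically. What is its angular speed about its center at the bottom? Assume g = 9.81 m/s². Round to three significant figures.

The moment of inertia is MR², giving k ≡ I/(MR²) = 1.
Rolling without slipping gives ω = v/R, so the total kinetic energy is ½Mv² + ½Iω² = ½(1+k)Mv² = Mv².
Energy conservation Mgh = ½(1+k)Mv² gives v = √(2gh/(1+k)) = √(2 × 9.81 × 4.29 / 2) = 6.487 m/s.
Then ω = v/R = 6.487 / 0.3 ≈ 21.6 rad/s.

ω ≈ 21.6 rad/s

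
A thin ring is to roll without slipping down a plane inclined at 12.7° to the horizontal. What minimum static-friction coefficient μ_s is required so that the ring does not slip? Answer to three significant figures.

For this body I = MR², i.e. k = I/(MR²) = 1.
Translational: Mg sinθ − f = Ma. Rotational about the CM: fR = Iα = kMRa, so f = kMa.
These give a = g sinθ/(1+k) and the required friction f = kMg sinθ/(1+k).
With N = Mg cosθ, the no-slip condition f ≤ μN gives μ_min = f/N = k tanθ/(1+k).
μ_min = 1 × tan12.7° / 2 ≈ 0.113.

μ_min ≈ 0.113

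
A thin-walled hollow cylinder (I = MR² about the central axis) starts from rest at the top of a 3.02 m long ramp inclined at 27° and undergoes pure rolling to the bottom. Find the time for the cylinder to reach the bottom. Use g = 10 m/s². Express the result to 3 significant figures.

t ≈ 1.63 s

The moment of inertia is MR², giving k ≡ I/(MR²) = 1.
Newton's second law down the slope: Mg sinθ − f = Ma. The torque equation fR = Iα (with α = a/R) gives f = kMa.
Hence a = g sinθ/(1+k) = 10×sin27°/2 = 2.27 m/s².
With constant a from rest, t = √(2L/a) = √(2·3.02/2.27) ≈ 1.63 s.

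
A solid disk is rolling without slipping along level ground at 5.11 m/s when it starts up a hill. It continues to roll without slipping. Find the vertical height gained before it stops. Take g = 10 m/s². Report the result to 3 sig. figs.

h ≈ 1.96 m

Here I = (1/2)MR², so the shape factor k = I/(MR²) = 0.5.
Pure rolling means v = ωR; then KE = ½Mv² + ½I(v/R)² = ½(1+k)Mv² = (3/4)Mv².
At the top the kinetic energy is zero, so (3/4)Mv₀² = Mgh.
Thus h = (1+k)v₀²/(2g) = 1.5 × 5.11² / (2 × 10) ≈ 1.96 m.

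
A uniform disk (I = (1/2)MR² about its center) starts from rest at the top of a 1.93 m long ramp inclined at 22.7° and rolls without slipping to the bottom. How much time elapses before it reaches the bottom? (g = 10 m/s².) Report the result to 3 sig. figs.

t ≈ 1.22 s

For this body I = (1/2)MR², i.e. k = I/(MR²) = 0.5.
Translational: Mg sinθ − f = Ma. Rotational about the CM: fR = Iα = kMRa, so f = kMa.
Hence a = g sinθ/(1+k) = 10×sin22.7°/1.5 = 2.573 m/s².
Starting from rest, L = ½at², so t = √(2L/a) = √(2×1.93/2.573) ≈ 1.22 s.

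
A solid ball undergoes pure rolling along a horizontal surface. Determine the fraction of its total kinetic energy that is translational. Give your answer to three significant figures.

fraction ≈ 0.714

With I = (2/5)MR², the ratio k = I/(MR²) is 0.4.
With ω = v/R, KE_trans = ½Mv² and KE_rot = ½Iω² = ½kMv², so KE_total = ½(1+k)Mv².
The translational fraction is therefore 1/(1+k) = 1/1.4 ≈ 0.714.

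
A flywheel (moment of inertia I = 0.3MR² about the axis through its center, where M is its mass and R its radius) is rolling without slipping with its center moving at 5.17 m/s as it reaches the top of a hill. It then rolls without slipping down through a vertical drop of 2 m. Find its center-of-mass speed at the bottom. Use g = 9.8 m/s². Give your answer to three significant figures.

Here I = 0.3MR², so the shape factor k = I/(MR²) = 0.3.
Since it rolls without slipping, ω = v/R and KE = ½Mv² + ½Iω² = ½(1+k)Mv² = (13/20)Mv².
Energy conservation: (13/20)Mv₀² + Mgh = (13/20)Mv², so v² = v₀² + 2gh/(1+k).
v = √(5.17² + 2×9.8×2/1.3) = √56.88 ≈ 7.54 m/s.

v ≈ 7.54 m/s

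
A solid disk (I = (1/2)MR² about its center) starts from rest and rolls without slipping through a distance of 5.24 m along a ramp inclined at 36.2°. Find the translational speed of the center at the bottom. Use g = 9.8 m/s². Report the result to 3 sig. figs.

v ≈ 6.36 m/s

The moment of inertia is (1/2)MR², giving k ≡ I/(MR²) = 0.5.
Pure rolling means v = ωR; then KE = ½Mv² + ½I(v/R)² = ½(1+k)Mv² = (3/4)Mv².
The vertical drop is h = L sinθ = 5.24 × sin36.2° = 3.095 m.
Setting Mgh = (3/4)Mv² gives v = √(2gh/(1+k)) = √(2·9.8·3.095/1.5) ≈ 6.36 m/s.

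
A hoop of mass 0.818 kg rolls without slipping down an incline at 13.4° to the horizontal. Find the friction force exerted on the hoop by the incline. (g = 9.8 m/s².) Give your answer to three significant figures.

f ≈ 0.929 N

With I = MR², the ratio k = I/(MR²) is 1.
Translational: Mg sinθ − f = Ma. Rotational about the CM: fR = Iα = kMRa, so f = kMa.
Combining, a = g sinθ/(1+k) and f = kMa = kMg sinθ/(1+k).
f = 1 × 0.818 × 9.8 × sin13.4° / 2 ≈ 0.929 N.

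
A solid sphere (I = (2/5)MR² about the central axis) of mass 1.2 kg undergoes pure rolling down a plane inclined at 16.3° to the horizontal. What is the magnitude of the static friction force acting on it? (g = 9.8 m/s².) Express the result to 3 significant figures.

For this body I = (2/5)MR², i.e. k = I/(MR²) = 0.4.
Along the incline Mg sinθ − f = Ma, and torque about the center fR = Iα = kMR²(a/R) gives f = kMa.
Combining, a = g sinθ/(1+k) and f = kMa = kMg sinθ/(1+k).
f = 0.4 × 1.2 × 9.8 × sin16.3° / 1.4 ≈ 0.943 N.

f ≈ 0.943 N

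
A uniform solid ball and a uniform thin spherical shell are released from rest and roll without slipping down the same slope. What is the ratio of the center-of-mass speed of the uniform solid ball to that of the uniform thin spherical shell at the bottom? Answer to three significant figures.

Each satisfies Mgh = ½(1+k)Mv² with k = I/(MR²), so v ∝ 1/√(1+k).
For the uniform solid ball k = 0.4; for the uniform thin spherical shell k = 2/3.
v₁/v₂ = √((1+k₂)/(1+k₁)) = √(1.667/1.4) ≈ 1.09.

v_ratio ≈ 1.09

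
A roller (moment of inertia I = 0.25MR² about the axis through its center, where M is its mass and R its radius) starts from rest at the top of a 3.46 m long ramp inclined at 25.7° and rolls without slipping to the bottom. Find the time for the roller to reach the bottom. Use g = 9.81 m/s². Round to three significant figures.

t ≈ 1.43 s

The moment of inertia is 0.25MR², giving k ≡ I/(MR²) = 0.25.
Newton's second law down the slope: Mg sinθ − f = Ma. The torque equation fR = Iα (with α = a/R) gives f = kMa.
Hence a = g sinθ/(1+k) = 9.81×sin25.7°/1.25 = 3.403 m/s².
With constant a from rest, t = √(2L/a) = √(2·3.46/3.403) ≈ 1.43 s.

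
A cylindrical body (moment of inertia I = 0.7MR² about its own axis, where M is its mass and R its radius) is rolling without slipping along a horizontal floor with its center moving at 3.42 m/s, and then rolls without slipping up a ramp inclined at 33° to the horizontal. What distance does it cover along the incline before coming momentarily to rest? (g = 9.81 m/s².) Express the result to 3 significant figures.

d ≈ 1.86 m

With I = 0.7MR², the ratio k = I/(MR²) is 0.7.
Since it rolls without slipping, ω = v/R and KE = ½Mv² + ½Iω² = ½(1+k)Mv² = (17/20)Mv².
Setting this equal to Mgh gives the vertical rise h = (1+k)v₀²/(2g) = 1.7×3.42²/(2×9.81) = 1.013 m.
The distance along the slope is d = h/sinθ = 1.013/sin33° ≈ 1.86 m.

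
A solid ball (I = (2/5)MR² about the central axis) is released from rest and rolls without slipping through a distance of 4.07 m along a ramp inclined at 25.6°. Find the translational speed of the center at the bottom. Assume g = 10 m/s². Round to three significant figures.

v ≈ 5.01 m/s

Here I = (2/5)MR², so the shape factor k = I/(MR²) = 0.4.
Rolling without slipping gives ω = v/R, so the total kinetic energy is ½Mv² + ½Iω² = ½(1+k)Mv² = (7/10)Mv².
The vertical drop is h = L sinθ = 4.07 × sin25.6° = 1.759 m.
Energy conservation: Mgh = (7/10)Mv², so v = √(2gh/(1+k)) = √(2 × 10 × 1.759 / 1.4) ≈ 5.01 m/s.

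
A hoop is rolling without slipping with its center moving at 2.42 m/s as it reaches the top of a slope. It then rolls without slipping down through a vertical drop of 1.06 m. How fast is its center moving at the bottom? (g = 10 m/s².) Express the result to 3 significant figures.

Here I = MR², so the shape factor k = I/(MR²) = 1.
Since it rolls without slipping, ω = v/R and KE = ½Mv² + ½Iω² = ½(1+k)Mv² = Mv².
Energy conservation: Mv₀² + Mgh = Mv², so v² = v₀² + 2gh/(1+k).
v = √(2.42² + 2×10×1.06/2) = √16.46 ≈ 4.06 m/s.

v ≈ 4.06 m/s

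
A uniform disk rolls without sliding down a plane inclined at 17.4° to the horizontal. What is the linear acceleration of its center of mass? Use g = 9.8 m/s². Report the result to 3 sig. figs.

The moment of inertia is (1/2)MR², giving k ≡ I/(MR²) = 0.5.
Newton's second law down the slope: Mg sinθ − f = Ma. The torque equation fR = Iα (with α = a/R) gives f = kMa.
Eliminating f: Mg sinθ = (1+k)Ma, so a = g sinθ/(1+k) = 9.8 × sin17.4° / 1.5 ≈ 1.95 m/s².

a ≈ 1.95 m/s²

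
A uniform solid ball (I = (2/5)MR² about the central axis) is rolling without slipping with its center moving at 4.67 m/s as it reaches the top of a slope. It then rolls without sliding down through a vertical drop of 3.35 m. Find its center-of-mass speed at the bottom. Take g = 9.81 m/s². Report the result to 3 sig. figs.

The moment of inertia is (2/5)MR², giving k ≡ I/(MR²) = 0.4.
Pure rolling means v = ωR; then KE = ½Mv² + ½I(v/R)² = ½(1+k)Mv² = (7/10)Mv².
Energy conservation: (7/10)Mv₀² + Mgh = (7/10)Mv², so v² = v₀² + 2gh/(1+k).
v = √(4.67² + 2×9.81×3.35/1.4) = √68.76 ≈ 8.29 m/s.

v ≈ 8.29 m/s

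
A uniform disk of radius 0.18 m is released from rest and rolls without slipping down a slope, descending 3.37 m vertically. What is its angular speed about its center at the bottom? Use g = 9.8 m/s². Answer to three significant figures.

With I = (1/2)MR², the ratio k = I/(MR²) is 0.5.
Pure rolling means v = ωR; then KE = ½Mv² + ½I(v/R)² = ½(1+k)Mv² = (3/4)Mv².
Energy conservation Mgh = ½(1+k)Mv² gives v = √(2gh/(1+k)) = √(2 × 9.8 × 3.37 / 1.5) = 6.636 m/s.
Then ω = v/R = 6.636 / 0.18 ≈ 36.9 rad/s.

ω ≈ 36.9 rad/s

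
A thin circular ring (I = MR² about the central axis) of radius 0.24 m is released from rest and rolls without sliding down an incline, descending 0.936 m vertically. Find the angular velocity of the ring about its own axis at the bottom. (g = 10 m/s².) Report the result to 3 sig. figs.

ω ≈ 12.7 rad/s

The moment of inertia is MR², giving k ≡ I/(MR²) = 1.
Since it rolls without slipping, ω = v/R and KE = ½Mv² + ½Iω² = ½(1+k)Mv² = Mv².
Energy conservation Mgh = ½(1+k)Mv² gives v = √(2gh/(1+k)) = √(2 × 10 × 0.936 / 2) = 3.059 m/s.
The angular speed follows from ω = v/R = 3.059/0.24 ≈ 12.7 rad/s.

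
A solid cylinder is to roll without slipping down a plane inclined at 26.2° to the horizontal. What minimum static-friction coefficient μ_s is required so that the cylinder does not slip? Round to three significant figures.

μ_min ≈ 0.164

With I = (1/2)MR², the ratio k = I/(MR²) is 0.5.
Newton's second law down the slope: Mg sinθ − f = Ma. The torque equation fR = Iα (with α = a/R) gives f = kMa.
These give a = g sinθ/(1+k) and the required friction f = kMg sinθ/(1+k).
The normal force is N = Mg cosθ, so μ_min = f/N = k tanθ/(1+k).
μ_min = 0.5 × tan26.2° / 1.5 ≈ 0.164.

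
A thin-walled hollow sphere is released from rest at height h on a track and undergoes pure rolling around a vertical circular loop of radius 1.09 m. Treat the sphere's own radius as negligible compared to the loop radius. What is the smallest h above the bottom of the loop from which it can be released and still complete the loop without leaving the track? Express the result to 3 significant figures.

For this body I = (2/3)MR², i.e. k = I/(MR²) = 2/3.
At the top, contact is just lost when gravity alone supplies the centripetal force: Mg = Mv_top²/r, i.e. v_top² = gr.
With ω = v/R, the kinetic energy at speed v is ½(1+k)Mv² = (5/6)Mv².
Energy conservation from release (height h) to the top (height 2r): Mgh = Mg(2r) + (5/6)M·gr.
Thus h_min = 2r + (1+k)r/2 = r(2 + 1.667/2) = 1.09 × 2.833 ≈ 3.09 m.

h_min ≈ 3.09 m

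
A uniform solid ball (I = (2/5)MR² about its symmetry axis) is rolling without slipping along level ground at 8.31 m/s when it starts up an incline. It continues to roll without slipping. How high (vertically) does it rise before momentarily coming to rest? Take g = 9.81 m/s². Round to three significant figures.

With I = (2/5)MR², the ratio k = I/(MR²) is 0.4.
The rolling condition ω = v/R makes the rotational term ½I(v/R)² = ½kMv², so KE_total = ½(1+k)Mv² = (7/10)Mv².
All of this converts to potential energy at the highest point: (7/10)Mv₀² = Mgh.
Thus h = (1+k)v₀²/(2g) = 1.4 × 8.31² / (2 × 9.81) ≈ 4.93 m.

h ≈ 4.93 m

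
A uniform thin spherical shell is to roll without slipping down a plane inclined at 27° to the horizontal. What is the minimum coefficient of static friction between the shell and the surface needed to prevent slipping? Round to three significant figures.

With I = (2/3)MR², the ratio k = I/(MR²) is 2/3.
Along the incline Mg sinθ − f = Ma, and torque about the center fR = Iα = kMR²(a/R) gives f = kMa.
These give a = g sinθ/(1+k) and the required friction f = kMg sinθ/(1+k).
The normal force is N = Mg cosθ, so μ_min = f/N = k tanθ/(1+k).
μ_min = (2/3) × tan27° / 1.667 ≈ 0.204.

μ_min ≈ 0.204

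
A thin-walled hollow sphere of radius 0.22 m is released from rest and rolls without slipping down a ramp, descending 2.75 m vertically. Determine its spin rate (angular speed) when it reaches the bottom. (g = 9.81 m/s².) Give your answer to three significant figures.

Here I = (2/3)MR², so the shape factor k = I/(MR²) = 2/3.
Rolling without slipping gives ω = v/R, so the total kinetic energy is ½Mv² + ½Iω² = ½(1+k)Mv² = (5/6)Mv².
Energy conservation Mgh = ½(1+k)Mv² gives v = √(2gh/(1+k)) = √(2 × 9.81 × 2.75 / 1.667) = 5.69 m/s.
The angular speed follows from ω = v/R = 5.69/0.22 ≈ 25.9 rad/s.

ω ≈ 25.9 rad/s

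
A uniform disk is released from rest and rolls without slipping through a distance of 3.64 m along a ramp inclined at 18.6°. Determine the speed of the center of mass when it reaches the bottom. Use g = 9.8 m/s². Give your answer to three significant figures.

Here I = (1/2)MR², so the shape factor k = I/(MR²) = 0.5.
The rolling condition ω = v/R makes the rotational term ½I(v/R)² = ½kMv², so KE_total = ½(1+k)Mv² = (3/4)Mv².
The vertical drop is h = L sinθ = 3.64 × sin18.6° = 1.161 m.
Setting Mgh = (3/4)Mv² gives v = √(2gh/(1+k)) = √(2·9.8·1.161/1.5) ≈ 3.89 m/s.

v ≈ 3.89 m/s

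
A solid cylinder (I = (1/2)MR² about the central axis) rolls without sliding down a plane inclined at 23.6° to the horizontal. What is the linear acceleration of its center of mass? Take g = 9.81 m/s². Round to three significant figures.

Here I = (1/2)MR², so the shape factor k = I/(MR²) = 0.5.
Translational: Mg sinθ − f = Ma. Rotational about the CM: fR = Iα = kMRa, so f = kMa.
Eliminating f: Mg sinθ = (1+k)Ma, so a = g sinθ/(1+k) = 9.81 × sin23.6° / 1.5 ≈ 2.62 m/s².

a ≈ 2.62 m/s²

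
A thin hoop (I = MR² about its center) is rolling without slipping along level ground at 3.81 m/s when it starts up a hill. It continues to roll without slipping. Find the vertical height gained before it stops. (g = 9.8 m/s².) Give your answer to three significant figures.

h ≈ 1.48 m

The moment of inertia is MR², giving k ≡ I/(MR²) = 1.
Rolling without slipping gives ω = v/R, so the total kinetic energy is ½Mv² + ½Iω² = ½(1+k)Mv² = Mv².
All of this converts to potential energy at the highest point: Mv₀² = Mgh.
Thus h = (1+k)v₀²/(2g) = 2 × 3.81² / (2 × 9.8) ≈ 1.48 m.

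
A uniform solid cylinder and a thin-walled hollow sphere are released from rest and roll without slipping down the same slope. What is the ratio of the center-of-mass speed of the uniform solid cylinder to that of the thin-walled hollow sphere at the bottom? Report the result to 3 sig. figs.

v_ratio ≈ 1.05

Each satisfies Mgh = ½(1+k)Mv² with k = I/(MR²), so v ∝ 1/√(1+k).
For the uniform solid cylinder k = 0.5; for the thin-walled hollow sphere k = 2/3.
v₁/v₂ = √((1+k₂)/(1+k₁)) = √(1.667/1.5) ≈ 1.05.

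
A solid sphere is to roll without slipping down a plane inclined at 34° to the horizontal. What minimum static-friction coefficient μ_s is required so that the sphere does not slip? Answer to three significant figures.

μ_min ≈ 0.193

With I = (2/5)MR², the ratio k = I/(MR²) is 0.4.
Translational: Mg sinθ − f = Ma. Rotational about the CM: fR = Iα = kMRa, so f = kMa.
These give a = g sinθ/(1+k) and the required friction f = kMg sinθ/(1+k).
The normal force is N = Mg cosθ, so μ_min = f/N = k tanθ/(1+k).
μ_min = 0.4 × tan34° / 1.4 ≈ 0.193.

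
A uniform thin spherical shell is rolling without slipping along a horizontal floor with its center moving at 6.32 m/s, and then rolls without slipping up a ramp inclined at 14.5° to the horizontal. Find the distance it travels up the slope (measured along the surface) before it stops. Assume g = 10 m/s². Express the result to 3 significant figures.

With I = (2/3)MR², the ratio k = I/(MR²) is 2/3.
The rolling condition ω = v/R makes the rotational term ½I(v/R)² = ½kMv², so KE_total = ½(1+k)Mv² = (5/6)Mv².
Setting this equal to Mgh gives the vertical rise h = (1+k)v₀²/(2g) = 1.667×6.32²/(2×10) = 3.329 m.
The distance along the slope is d = h/sinθ = 3.329/sin14.5° ≈ 13.3 m.

d ≈ 13.3 m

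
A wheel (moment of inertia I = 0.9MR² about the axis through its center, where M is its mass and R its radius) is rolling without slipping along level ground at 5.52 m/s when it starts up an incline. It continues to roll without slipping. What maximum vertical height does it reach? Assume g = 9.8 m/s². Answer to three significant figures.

Here I = 0.9MR², so the shape factor k = I/(MR²) = 0.9.
Pure rolling means v = ωR; then KE = ½Mv² + ½I(v/R)² = ½(1+k)Mv² = (19/20)Mv².
All of this converts to potential energy at the highest point: (19/20)Mv₀² = Mgh.
Thus h = (1+k)v₀²/(2g) = 1.9 × 5.52² / (2 × 9.8) ≈ 2.95 m.

h ≈ 2.95 m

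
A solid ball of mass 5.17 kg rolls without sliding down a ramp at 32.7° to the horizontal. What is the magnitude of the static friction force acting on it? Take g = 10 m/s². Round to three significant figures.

With I = (2/5)MR², the ratio k = I/(MR²) is 0.4.
Newton's second law down the slope: Mg sinθ − f = Ma. The torque equation fR = Iα (with α = a/R) gives f = kMa.
Combining, a = g sinθ/(1+k) and f = kMa = kMg sinθ/(1+k).
f = 0.4 × 5.17 × 10 × sin32.7° / 1.4 ≈ 7.98 N.

f ≈ 7.98 N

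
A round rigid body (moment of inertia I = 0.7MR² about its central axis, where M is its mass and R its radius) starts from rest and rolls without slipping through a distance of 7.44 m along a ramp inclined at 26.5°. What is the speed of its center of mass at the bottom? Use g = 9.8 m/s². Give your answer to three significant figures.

v ≈ 6.19 m/s

The moment of inertia is 0.7MR², giving k ≡ I/(MR²) = 0.7.
Pure rolling means v = ωR; then KE = ½Mv² + ½I(v/R)² = ½(1+k)Mv² = (17/20)Mv².
The vertical drop is h = L sinθ = 7.44 × sin26.5° = 3.32 m.
Setting Mgh = (17/20)Mv² gives v = √(2gh/(1+k)) = √(2·9.8·3.32/1.7) ≈ 6.19 m/s.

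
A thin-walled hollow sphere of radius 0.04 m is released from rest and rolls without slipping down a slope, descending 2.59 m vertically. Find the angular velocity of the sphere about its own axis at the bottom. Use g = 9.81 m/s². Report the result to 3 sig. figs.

ω ≈ 138 rad/s

The moment of inertia is (2/3)MR², giving k ≡ I/(MR²) = 2/3.
The rolling condition ω = v/R makes the rotational term ½I(v/R)² = ½kMv², so KE_total = ½(1+k)Mv² = (5/6)Mv².
Energy conservation Mgh = ½(1+k)Mv² gives v = √(2gh/(1+k)) = √(2 × 9.81 × 2.59 / 1.667) = 5.522 m/s.
The angular speed follows from ω = v/R = 5.522/0.04 ≈ 138 rad/s.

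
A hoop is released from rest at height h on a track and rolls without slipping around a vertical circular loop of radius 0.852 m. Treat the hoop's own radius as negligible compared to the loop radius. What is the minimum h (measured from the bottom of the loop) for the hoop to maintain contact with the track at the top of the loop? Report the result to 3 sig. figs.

h_min ≈ 2.56 m

Here I = MR², so the shape factor k = I/(MR²) = 1.
At the top of the loop, the minimum-contact condition is Mg = Mv_top²/r, so v_top² = gr.
With ω = v/R, the kinetic energy at speed v is ½(1+k)Mv² = Mv².
Energy conservation from release (height h) to the top (height 2r): Mgh = Mg(2r) + M·gr.
Thus h_min = 2r + (1+k)r/2 = r(2 + 2/2) = 0.852 × 3 ≈ 2.56 m.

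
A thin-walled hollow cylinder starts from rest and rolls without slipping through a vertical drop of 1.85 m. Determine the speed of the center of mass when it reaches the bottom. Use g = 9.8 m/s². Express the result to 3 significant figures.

v ≈ 4.26 m/s

For this body I = MR², i.e. k = I/(MR²) = 1.
The rolling condition ω = v/R makes the rotational term ½I(v/R)² = ½kMv², so KE_total = ½(1+k)Mv² = Mv².
Energy conservation: Mgh = Mv², so v = √(2gh/(1+k)) = √(2 × 9.8 × 1.85 / 2) ≈ 4.26 m/s.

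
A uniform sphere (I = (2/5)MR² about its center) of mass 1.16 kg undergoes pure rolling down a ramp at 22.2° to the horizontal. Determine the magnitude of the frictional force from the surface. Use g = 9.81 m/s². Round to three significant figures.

Here I = (2/5)MR², so the shape factor k = I/(MR²) = 0.4.
Along the incline Mg sinθ − f = Ma, and torque about the center fR = Iα = kMR²(a/R) gives f = kMa.
Combining, a = g sinθ/(1+k) and f = kMa = kMg sinθ/(1+k).
f = 0.4 × 1.16 × 9.81 × sin22.2° / 1.4 ≈ 1.23 N.

f ≈ 1.23 N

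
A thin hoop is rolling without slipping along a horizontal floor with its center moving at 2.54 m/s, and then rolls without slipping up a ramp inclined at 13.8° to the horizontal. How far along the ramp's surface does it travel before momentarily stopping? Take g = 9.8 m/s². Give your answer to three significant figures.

d ≈ 2.76 m

With I = MR², the ratio k = I/(MR²) is 1.
Pure rolling means v = ωR; then KE = ½Mv² + ½I(v/R)² = ½(1+k)Mv² = Mv².
Setting this equal to Mgh gives the vertical rise h = (1+k)v₀²/(2g) = 2×2.54²/(2×9.8) = 0.6583 m.
Along the incline, d = h/sinθ = 0.6583/sin13.8° ≈ 2.76 m.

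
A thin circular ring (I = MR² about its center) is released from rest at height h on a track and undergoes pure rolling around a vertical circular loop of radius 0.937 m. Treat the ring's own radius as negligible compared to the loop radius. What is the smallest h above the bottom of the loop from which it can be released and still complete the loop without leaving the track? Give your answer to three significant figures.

h_min ≈ 2.81 m

With I = MR², the ratio k = I/(MR²) is 1.
At the top of the loop, the minimum-contact condition is Mg = Mv_top²/r, so v_top² = gr.
With ω = v/R, the kinetic energy at speed v is ½(1+k)Mv² = Mv².
Energy conservation from release (height h) to the top (height 2r): Mgh = Mg(2r) + M·gr.
Thus h_min = 2r + (1+k)r/2 = r(2 + 2/2) = 0.937 × 3 ≈ 2.81 m.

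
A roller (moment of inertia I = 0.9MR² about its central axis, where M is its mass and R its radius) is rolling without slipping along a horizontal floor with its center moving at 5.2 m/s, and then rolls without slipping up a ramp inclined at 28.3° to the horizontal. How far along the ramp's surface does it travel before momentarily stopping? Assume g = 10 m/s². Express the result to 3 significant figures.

For this body I = 0.9MR², i.e. k = I/(MR²) = 0.9.
Rolling without slipping gives ω = v/R, so the total kinetic energy is ½Mv² + ½Iω² = ½(1+k)Mv² = (19/20)Mv².
Setting this equal to Mgh gives the vertical rise h = (1+k)v₀²/(2g) = 1.9×5.2²/(2×10) = 2.569 m.
Along the incline, d = h/sinθ = 2.569/sin28.3° ≈ 5.42 m.

d ≈ 5.42 m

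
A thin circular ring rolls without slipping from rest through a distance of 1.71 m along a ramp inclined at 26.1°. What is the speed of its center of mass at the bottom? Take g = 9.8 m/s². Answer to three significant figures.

v ≈ 2.72 m/s

For this body I = MR², i.e. k = I/(MR²) = 1.
Since it rolls without slipping, ω = v/R and KE = ½Mv² + ½Iω² = ½(1+k)Mv² = Mv².
The vertical drop is h = L sinθ = 1.71 × sin26.1° = 0.7523 m.
Energy conservation: Mgh = Mv², so v = √(2gh/(1+k)) = √(2 × 9.8 × 0.7523 / 2) ≈ 2.72 m/s.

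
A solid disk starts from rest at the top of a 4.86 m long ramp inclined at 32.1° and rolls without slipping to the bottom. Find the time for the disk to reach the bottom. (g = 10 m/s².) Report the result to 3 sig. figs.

With I = (1/2)MR², the ratio k = I/(MR²) is 0.5.
Translational: Mg sinθ − f = Ma. Rotational about the CM: fR = Iα = kMRa, so f = kMa.
Hence a = g sinθ/(1+k) = 10×sin32.1°/1.5 = 3.543 m/s².
With constant a from rest, t = √(2L/a) = √(2·4.86/3.543) ≈ 1.66 s.

t ≈ 1.66 s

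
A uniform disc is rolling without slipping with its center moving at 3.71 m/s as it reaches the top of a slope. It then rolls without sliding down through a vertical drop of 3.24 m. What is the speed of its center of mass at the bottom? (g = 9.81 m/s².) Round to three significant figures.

Here I = (1/2)MR², so the shape factor k = I/(MR²) = 0.5.
Rolling without slipping gives ω = v/R, so the total kinetic energy is ½Mv² + ½Iω² = ½(1+k)Mv² = (3/4)Mv².
Conserving energy between top and bottom: (3/4)Mv² = (3/4)Mv₀² + Mgh, hence v² = v₀² + 2gh/(1+k).
v = √(3.71² + 2×9.81×3.24/1.5) = √56.14 ≈ 7.49 m/s.

v ≈ 7.49 m/s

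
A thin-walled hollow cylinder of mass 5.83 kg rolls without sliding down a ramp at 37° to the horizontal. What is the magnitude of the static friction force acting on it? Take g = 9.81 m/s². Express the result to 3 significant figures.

f ≈ 17.2 N

For this body I = MR², i.e. k = I/(MR²) = 1.
Along the incline Mg sinθ − f = Ma, and torque about the center fR = Iα = kMR²(a/R) gives f = kMa.
Combining, a = g sinθ/(1+k) and f = kMa = kMg sinθ/(1+k).
f = 1 × 5.83 × 9.81 × sin37° / 2 ≈ 17.2 N.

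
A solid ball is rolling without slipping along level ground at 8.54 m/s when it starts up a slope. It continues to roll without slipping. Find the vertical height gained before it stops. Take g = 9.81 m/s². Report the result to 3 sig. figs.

With I = (2/5)MR², the ratio k = I/(MR²) is 0.4.
Pure rolling means v = ωR; then KE = ½Mv² + ½I(v/R)² = ½(1+k)Mv² = (7/10)Mv².
All of this converts to potential energy at the highest point: (7/10)Mv₀² = Mgh.
Thus h = (1+k)v₀²/(2g) = 1.4 × 8.54² / (2 × 9.81) ≈ 5.20 m.

h ≈ 5.20 m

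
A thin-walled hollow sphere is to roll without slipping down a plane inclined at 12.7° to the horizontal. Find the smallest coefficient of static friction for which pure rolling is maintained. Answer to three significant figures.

For this body I = (2/3)MR², i.e. k = I/(MR²) = 2/3.
Newton's second law down the slope: Mg sinθ − f = Ma. The torque equation fR = Iα (with α = a/R) gives f = kMa.
These give a = g sinθ/(1+k) and the required friction f = kMg sinθ/(1+k).
The normal force is N = Mg cosθ, so μ_min = f/N = k tanθ/(1+k).
μ_min = (2/3) × tan12.7° / 1.667 ≈ 0.0901.

μ_min ≈ 0.0901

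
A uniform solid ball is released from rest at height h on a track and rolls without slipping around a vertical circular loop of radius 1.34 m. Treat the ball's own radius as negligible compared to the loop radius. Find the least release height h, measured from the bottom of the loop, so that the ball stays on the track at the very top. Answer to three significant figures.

h_min ≈ 3.62 m

For this body I = (2/5)MR², i.e. k = I/(MR²) = 0.4.
At the top of the loop, the minimum-contact condition is Mg = Mv_top²/r, so v_top² = gr.
With ω = v/R, the kinetic energy at speed v is ½(1+k)Mv² = (7/10)Mv².
Energy conservation from release (height h) to the top (height 2r): Mgh = Mg(2r) + (7/10)M·gr.
Thus h_min = 2r + (1+k)r/2 = r(2 + 1.4/2) = 1.34 × 2.7 ≈ 3.62 m.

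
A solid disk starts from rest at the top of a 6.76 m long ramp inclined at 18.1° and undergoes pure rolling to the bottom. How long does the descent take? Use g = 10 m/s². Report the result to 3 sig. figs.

t ≈ 2.55 s

The moment of inertia is (1/2)MR², giving k ≡ I/(MR²) = 0.5.
Translational: Mg sinθ − f = Ma. Rotational about the CM: fR = Iα = kMRa, so f = kMa.
Hence a = g sinθ/(1+k) = 10×sin18.1°/1.5 = 2.071 m/s².
Starting from rest, L = ½at², so t = √(2L/a) = √(2×6.76/2.071) ≈ 2.55 s.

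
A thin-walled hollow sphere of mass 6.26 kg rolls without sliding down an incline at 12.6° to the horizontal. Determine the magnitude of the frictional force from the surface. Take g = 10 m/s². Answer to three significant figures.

f ≈ 5.46 N

For this body I = (2/3)MR², i.e. k = I/(MR²) = 2/3.
Newton's second law down the slope: Mg sinθ − f = Ma. The torque equation fR = Iα (with α = a/R) gives f = kMa.
Combining, a = g sinθ/(1+k) and f = kMa = kMg sinθ/(1+k).
f = (2/3) × 6.26 × 10 × sin12.6° / 1.667 ≈ 5.46 N.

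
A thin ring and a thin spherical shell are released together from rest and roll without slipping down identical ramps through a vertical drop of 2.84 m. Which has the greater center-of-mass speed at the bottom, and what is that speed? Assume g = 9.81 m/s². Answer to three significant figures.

For rolling without slipping, Mgh = ½(1+k)Mv² where k = I/(MR²), so v = √(2gh/(1+k)).
Thin ring: k = 1, giving v = √(2×9.81×2.84/2) = 5.278 m/s.
Thin spherical shell: k = 2/3, giving v = √(2×9.81×2.84/1.667) = 5.782 m/s.
The smaller k wins: the thin spherical shell, at ≈ 5.78 m/s.

the thin spherical shell, at v ≈ 5.78 m/s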